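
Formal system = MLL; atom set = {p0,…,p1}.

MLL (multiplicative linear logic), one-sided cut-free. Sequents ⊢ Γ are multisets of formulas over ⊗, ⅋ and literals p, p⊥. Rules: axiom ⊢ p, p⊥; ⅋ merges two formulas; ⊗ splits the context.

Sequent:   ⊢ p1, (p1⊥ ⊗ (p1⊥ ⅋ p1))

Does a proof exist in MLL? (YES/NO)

Derivation trace:
[⊗]  ⊢ p1, (p1⊥ ⊗ (p1⊥ ⅋ p1))
  [Ax]  ⊢ p1, p1⊥
  [⅋]  ⊢ (p1⊥ ⅋ p1)
    [Ax]  ⊢ p1, p1⊥

Result: YES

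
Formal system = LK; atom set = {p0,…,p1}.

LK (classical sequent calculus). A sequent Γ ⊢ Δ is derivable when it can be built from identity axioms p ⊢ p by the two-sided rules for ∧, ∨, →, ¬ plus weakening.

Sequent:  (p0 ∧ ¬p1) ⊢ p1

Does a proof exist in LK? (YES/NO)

Truth-table refutation:
  v=00: Γ:[(p0 ∧ ¬p1)=F] Δ:[p1=F] refutes=False
  v=01: Γ:[(p0 ∧ ¬p1)=F] Δ:[p1=T] refutes=False
  v=10: Γ:[(p0 ∧ ¬p1)=T] Δ:[p1=F] refutes=True  ← countermodel

Result: NO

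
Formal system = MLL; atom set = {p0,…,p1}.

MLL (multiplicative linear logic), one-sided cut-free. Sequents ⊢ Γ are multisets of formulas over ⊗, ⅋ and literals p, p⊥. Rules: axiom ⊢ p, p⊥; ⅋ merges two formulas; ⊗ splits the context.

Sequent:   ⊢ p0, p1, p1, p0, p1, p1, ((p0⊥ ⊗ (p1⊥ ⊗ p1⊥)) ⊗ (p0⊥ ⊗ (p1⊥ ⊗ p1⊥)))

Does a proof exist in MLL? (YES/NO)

Derivation trace:
[⊗]  ⊢ p0, p1, p1, p0, p1, p1, ((p0⊥ ⊗ (p1⊥ ⊗ p1⊥)) ⊗ (p0⊥ ⊗ (p1⊥ ⊗ p1⊥)))
  [⊗]  ⊢ p0, p1, p1, (p0⊥ ⊗ (p1⊥ ⊗ p1⊥))
    [Ax]  ⊢ p0, p0⊥
    [⊗]  ⊢ p1, p1, (p1⊥ ⊗ p1⊥)
      [Ax]  ⊢ p1, p1⊥
      [Ax]  ⊢ p1, p1⊥
  [⊗]  ⊢ p0, p1, p1, (p0⊥ ⊗ (p1⊥ ⊗ p1⊥))
    [Ax]  ⊢ p0, p0⊥
    [⊗]  ⊢ p1, p1, (p1⊥ ⊗ p1⊥)
      [Ax]  ⊢ p1, p1⊥
      [Ax]  ⊢ p1, p1⊥

Result: YES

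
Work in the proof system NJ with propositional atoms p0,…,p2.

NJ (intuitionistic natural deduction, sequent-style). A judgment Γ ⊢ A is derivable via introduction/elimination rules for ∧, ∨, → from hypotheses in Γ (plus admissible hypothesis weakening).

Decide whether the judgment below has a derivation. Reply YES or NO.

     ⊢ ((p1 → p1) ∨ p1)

Derivation trace:
[∨I₁]  ⊢ ((p1 → p1) ∨ p1)
  [→I]  ⊢ (p1 → p1)
    [Ax] p1 ⊢ p1

Result: YES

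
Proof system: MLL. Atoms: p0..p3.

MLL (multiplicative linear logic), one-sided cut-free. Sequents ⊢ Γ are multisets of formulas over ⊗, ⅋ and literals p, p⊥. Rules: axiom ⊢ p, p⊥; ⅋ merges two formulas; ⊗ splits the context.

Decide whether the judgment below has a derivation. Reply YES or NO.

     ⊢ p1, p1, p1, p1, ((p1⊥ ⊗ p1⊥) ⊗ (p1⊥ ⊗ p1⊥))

Derivation (root first):
[⊗]  ⊢ p1, p1, p1, p1, ((p1⊥ ⊗ p1⊥) ⊗ (p1⊥ ⊗ p1⊥))
  [⊗]  ⊢ p1, p1, (p1⊥ ⊗ p1⊥)
    [Ax]  ⊢ p1, p1⊥
    [Ax]  ⊢ p1, p1⊥
  [⊗]  ⊢ p1, p1, (p1⊥ ⊗ p1⊥)
    [Ax]  ⊢ p1, p1⊥
    [Ax]  ⊢ p1, p1⊥

Result: YES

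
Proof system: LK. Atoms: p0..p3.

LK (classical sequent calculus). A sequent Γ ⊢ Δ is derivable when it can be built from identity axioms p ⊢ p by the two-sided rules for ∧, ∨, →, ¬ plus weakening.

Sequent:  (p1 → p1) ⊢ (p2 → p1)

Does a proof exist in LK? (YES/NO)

Search for a countermodel by truth-table:
  v=0000: Γ:[(p1 → p1)=T] Δ:[(p2 → p1)=T] refutes=False
  v=0001: Γ:[(p1 → p1)=T] Δ:[(p2 → p1)=T] refutes=False
  v=0010: Γ:[(p1 → p1)=T] Δ:[(p2 → p1)=F] refutes=True  ← countermodel

Result: NO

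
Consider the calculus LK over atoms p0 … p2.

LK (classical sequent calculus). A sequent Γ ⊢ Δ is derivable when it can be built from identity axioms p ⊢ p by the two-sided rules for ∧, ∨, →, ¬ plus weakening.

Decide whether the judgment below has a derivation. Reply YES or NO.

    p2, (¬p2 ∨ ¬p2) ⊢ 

Proof tree:
[∨L] p2, (¬p2 ∨ ¬p2) ⊢ 
  [¬L] p2, ¬p2 ⊢ 
    [Ax] p2 ⊢ p2
  [¬L] p2, ¬p2 ⊢ 
    [Ax] p2 ⊢ p2

Result: YES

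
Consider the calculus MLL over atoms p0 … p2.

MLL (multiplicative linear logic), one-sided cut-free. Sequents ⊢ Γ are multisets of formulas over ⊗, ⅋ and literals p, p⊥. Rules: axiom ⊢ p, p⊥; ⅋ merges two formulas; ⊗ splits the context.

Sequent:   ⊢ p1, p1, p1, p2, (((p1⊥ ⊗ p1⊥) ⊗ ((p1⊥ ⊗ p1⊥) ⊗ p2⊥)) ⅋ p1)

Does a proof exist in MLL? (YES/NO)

Proof tree:
[⅋]  ⊢ p1, p1, p1, p2, (((p1⊥ ⊗ p1⊥) ⊗ ((p1⊥ ⊗ p1⊥) ⊗ p2⊥)) ⅋ p1)
  [⊗]  ⊢ p1, p1, p1, p1, p2, ((p1⊥ ⊗ p1⊥) ⊗ ((p1⊥ ⊗ p1⊥) ⊗ p2⊥))
    [⊗]  ⊢ p1, p1, (p1⊥ ⊗ p1⊥)
      [Ax]  ⊢ p1, p1⊥
      [Ax]  ⊢ p1, p1⊥
    [⊗]  ⊢ p1, p1, p2, ((p1⊥ ⊗ p1⊥) ⊗ p2⊥)
      [⊗]  ⊢ p1, p1, (p1⊥ ⊗ p1⊥)
        [Ax]  ⊢ p1, p1⊥
        [Ax]  ⊢ p1, p1⊥
      [Ax]  ⊢ p2, p2⊥

Result: YES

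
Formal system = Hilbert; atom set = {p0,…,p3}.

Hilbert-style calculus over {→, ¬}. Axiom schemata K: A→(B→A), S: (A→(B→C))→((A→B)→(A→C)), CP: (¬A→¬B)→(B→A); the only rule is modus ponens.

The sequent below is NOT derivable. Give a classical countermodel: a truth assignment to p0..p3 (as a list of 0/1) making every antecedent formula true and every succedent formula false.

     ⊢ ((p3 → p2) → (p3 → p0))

Search for a countermodel by truth-table:
  v=0000: Γ:[] Δ:[((p3 → p2) → (p3 → p0))=T] refutes=False
  v=0001: Γ:[] Δ:[((p3 → p2) → (p3 → p0))=T] refutes=False
  v=0010: Γ:[] Δ:[((p3 → p2) → (p3 → p0))=T] refutes=False
  v=0011: Γ:[] Δ:[((p3 → p2) → (p3 → p0))=F] refutes=True  ← countermodel

Result: [0, 0, 1, 1]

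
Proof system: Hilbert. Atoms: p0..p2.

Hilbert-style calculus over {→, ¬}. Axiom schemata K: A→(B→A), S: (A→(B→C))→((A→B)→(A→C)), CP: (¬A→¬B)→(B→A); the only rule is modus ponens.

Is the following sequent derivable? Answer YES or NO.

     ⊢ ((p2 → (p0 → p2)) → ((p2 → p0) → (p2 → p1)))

Search for a countermodel by truth-table:
  v=000: Γ:[] Δ:[((p2 → (p0 → p2)) → ((p2 → p0) → (p2 → p1)))=T] refutes=False
  v=001: Γ:[] Δ:[((p2 → (p0 → p2)) → ((p2 → p0) → (p2 → p1)))=T] refutes=False
  v=010: Γ:[] Δ:[((p2 → (p0 → p2)) → ((p2 → p0) → (p2 → p1)))=T] refutes=False
  v=011: Γ:[] Δ:[((p2 → (p0 → p2)) → ((p2 → p0) → (p2 → p1)))=T] refutes=False
  v=100: Γ:[] Δ:[((p2 → (p0 → p2)) → ((p2 → p0) → (p2 → p1)))=T] refutes=False
  v=101: Γ:[] Δ:[((p2 → (p0 → p2)) → ((p2 → p0) → (p2 → p1)))=F] refutes=True  ← countermodel

Result: NO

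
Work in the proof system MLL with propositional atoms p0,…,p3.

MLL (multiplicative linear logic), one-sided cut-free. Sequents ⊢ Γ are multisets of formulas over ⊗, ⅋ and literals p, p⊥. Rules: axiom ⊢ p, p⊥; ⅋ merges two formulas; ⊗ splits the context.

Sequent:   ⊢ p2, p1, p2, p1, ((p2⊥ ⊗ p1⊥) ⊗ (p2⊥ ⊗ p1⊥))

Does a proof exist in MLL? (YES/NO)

Derivation trace:
[⊗]  ⊢ p2, p1, p2, p1, ((p2⊥ ⊗ p1⊥) ⊗ (p2⊥ ⊗ p1⊥))
  [⊗]  ⊢ p2, p1, (p2⊥ ⊗ p1⊥)
    [Ax]  ⊢ p2, p2⊥
    [Ax]  ⊢ p1, p1⊥
  [⊗]  ⊢ p2, p1, (p2⊥ ⊗ p1⊥)
    [Ax]  ⊢ p2, p2⊥
    [Ax]  ⊢ p1, p1⊥

Result: YES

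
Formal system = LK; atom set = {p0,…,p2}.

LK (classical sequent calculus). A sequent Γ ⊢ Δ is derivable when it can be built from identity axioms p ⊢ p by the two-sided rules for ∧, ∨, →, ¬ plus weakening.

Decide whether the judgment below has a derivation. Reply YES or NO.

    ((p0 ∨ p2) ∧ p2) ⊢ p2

Proof tree:
[∧L] ((p0 ∨ p2) ∧ p2) ⊢ p2
  [∨L] p2, (p0 ∨ p2) ⊢ p2
    [WL] p2, p0 ⊢ p2
      [Ax] p2 ⊢ p2
    [Ax] p2 ⊢ p2

Result: YES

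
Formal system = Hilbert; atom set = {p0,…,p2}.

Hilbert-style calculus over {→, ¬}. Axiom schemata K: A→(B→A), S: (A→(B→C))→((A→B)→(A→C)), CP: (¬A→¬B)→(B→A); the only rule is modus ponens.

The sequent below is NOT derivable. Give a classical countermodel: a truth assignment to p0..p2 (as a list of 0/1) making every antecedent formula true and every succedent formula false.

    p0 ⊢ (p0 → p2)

Enumerate valuations to refute Γ ⊢ Δ:
  v=000: Γ:[p0=F] Δ:[(p0 → p2)=T] refutes=False
  v=001: Γ:[p0=F] Δ:[(p0 → p2)=T] refutes=False
  v=010: Γ:[p0=F] Δ:[(p0 → p2)=T] refutes=False
  v=011: Γ:[p0=F] Δ:[(p0 → p2)=T] refutes=False
  v=100: Γ:[p0=T] Δ:[(p0 → p2)=F] refutes=True  ← countermodel

Result: [1, 0, 0]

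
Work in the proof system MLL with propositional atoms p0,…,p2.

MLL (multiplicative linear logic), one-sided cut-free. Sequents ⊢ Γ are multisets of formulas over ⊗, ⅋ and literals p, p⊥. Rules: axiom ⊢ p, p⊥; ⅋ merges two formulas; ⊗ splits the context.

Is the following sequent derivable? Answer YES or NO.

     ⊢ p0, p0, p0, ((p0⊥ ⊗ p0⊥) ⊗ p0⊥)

Derivation (root first):
[⊗]  ⊢ p0, p0, p0, ((p0⊥ ⊗ p0⊥) ⊗ p0⊥)
  [⊗]  ⊢ p0, p0, (p0⊥ ⊗ p0⊥)
    [Ax]  ⊢ p0, p0⊥
    [Ax]  ⊢ p0, p0⊥
  [Ax]  ⊢ p0, p0⊥

Result: YES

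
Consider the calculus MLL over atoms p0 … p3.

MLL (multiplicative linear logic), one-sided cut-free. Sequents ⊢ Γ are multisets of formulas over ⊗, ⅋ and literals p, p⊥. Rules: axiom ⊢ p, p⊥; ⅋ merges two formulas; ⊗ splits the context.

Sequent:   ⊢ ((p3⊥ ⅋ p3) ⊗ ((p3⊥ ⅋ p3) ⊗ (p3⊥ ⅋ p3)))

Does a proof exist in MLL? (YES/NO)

Derivation trace:
[⊗]  ⊢ ((p3⊥ ⅋ p3) ⊗ ((p3⊥ ⅋ p3) ⊗ (p3⊥ ⅋ p3)))
  [⅋]  ⊢ (p3⊥ ⅋ p3)
    [Ax]  ⊢ p3, p3⊥
  [⊗]  ⊢ ((p3⊥ ⅋ p3) ⊗ (p3⊥ ⅋ p3))
    [⅋]  ⊢ (p3⊥ ⅋ p3)
      [Ax]  ⊢ p3, p3⊥
    [⅋]  ⊢ (p3⊥ ⅋ p3)
      [Ax]  ⊢ p3, p3⊥

Result: YES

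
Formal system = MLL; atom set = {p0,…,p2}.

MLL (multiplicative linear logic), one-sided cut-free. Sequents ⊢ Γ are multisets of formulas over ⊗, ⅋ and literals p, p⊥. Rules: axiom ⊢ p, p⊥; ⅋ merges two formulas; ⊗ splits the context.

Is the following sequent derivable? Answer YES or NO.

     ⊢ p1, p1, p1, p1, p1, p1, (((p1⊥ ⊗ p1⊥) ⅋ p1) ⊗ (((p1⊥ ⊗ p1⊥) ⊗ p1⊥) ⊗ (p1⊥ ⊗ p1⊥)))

Derivation trace:
[⊗]  ⊢ p1, p1, p1, p1, p1, p1, (((p1⊥ ⊗ p1⊥) ⅋ p1) ⊗ (((p1⊥ ⊗ p1⊥) ⊗ p1⊥) ⊗ (p1⊥ ⊗ p1⊥)))
  [⅋]  ⊢ p1, ((p1⊥ ⊗ p1⊥) ⅋ p1)
    [⊗]  ⊢ p1, p1, (p1⊥ ⊗ p1⊥)
      [Ax]  ⊢ p1, p1⊥
      [Ax]  ⊢ p1, p1⊥
  [⊗]  ⊢ p1, p1, p1, p1, p1, (((p1⊥ ⊗ p1⊥) ⊗ p1⊥) ⊗ (p1⊥ ⊗ p1⊥))
    [⊗]  ⊢ p1, p1, p1, ((p1⊥ ⊗ p1⊥) ⊗ p1⊥)
      [⊗]  ⊢ p1, p1, (p1⊥ ⊗ p1⊥)
        [Ax]  ⊢ p1, p1⊥
        [Ax]  ⊢ p1, p1⊥
      [Ax]  ⊢ p1, p1⊥
    [⊗]  ⊢ p1, p1, (p1⊥ ⊗ p1⊥)
      [Ax]  ⊢ p1, p1⊥
      [Ax]  ⊢ p1, p1⊥

Result: YES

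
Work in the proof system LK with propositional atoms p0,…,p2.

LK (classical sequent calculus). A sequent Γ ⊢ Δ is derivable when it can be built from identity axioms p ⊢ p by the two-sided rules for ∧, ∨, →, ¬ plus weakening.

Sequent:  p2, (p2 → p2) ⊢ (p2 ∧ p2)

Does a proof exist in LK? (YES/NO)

Derivation trace:
[→L] p2, (p2 → p2) ⊢ (p2 ∧ p2)
  [Ax] p2 ⊢ p2
  [∧R] p2 ⊢ (p2 ∧ p2)
    [Ax] p2 ⊢ p2
    [Ax] p2 ⊢ p2

Result: YES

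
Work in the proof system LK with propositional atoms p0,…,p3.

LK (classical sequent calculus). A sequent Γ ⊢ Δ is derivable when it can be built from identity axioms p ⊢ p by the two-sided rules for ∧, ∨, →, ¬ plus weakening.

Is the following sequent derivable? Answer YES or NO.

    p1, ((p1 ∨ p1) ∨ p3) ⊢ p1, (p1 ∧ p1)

Derivation trace:
[∨L] p1, ((p1 ∨ p1) ∨ p3) ⊢ p1, (p1 ∧ p1)
  [∧R] p1, (p1 ∨ p1) ⊢ (p1 ∧ p1)
    [Ax] p1 ⊢ p1
    [∨L] (p1 ∨ p1) ⊢ p1
      [Ax] p1 ⊢ p1
      [Ax] p1 ⊢ p1
  [WL] p1, p3 ⊢ p1
    [Ax] p1 ⊢ p1

Result: YES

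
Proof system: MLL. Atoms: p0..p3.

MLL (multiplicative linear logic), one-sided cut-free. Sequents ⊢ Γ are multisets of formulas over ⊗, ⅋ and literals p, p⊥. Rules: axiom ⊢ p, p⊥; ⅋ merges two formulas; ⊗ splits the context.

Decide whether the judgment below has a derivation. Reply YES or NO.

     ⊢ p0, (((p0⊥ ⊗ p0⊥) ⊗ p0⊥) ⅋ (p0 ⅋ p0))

Proof tree:
[⅋]  ⊢ p0, (((p0⊥ ⊗ p0⊥) ⊗ p0⊥) ⅋ (p0 ⅋ p0))
  [⅋]  ⊢ p0, ((p0⊥ ⊗ p0⊥) ⊗ p0⊥), (p0 ⅋ p0)
    [⊗]  ⊢ p0, p0, p0, ((p0⊥ ⊗ p0⊥) ⊗ p0⊥)
      [⊗]  ⊢ p0, p0, (p0⊥ ⊗ p0⊥)
        [Ax]  ⊢ p0, p0⊥
        [Ax]  ⊢ p0, p0⊥
      [Ax]  ⊢ p0, p0⊥

Result: YES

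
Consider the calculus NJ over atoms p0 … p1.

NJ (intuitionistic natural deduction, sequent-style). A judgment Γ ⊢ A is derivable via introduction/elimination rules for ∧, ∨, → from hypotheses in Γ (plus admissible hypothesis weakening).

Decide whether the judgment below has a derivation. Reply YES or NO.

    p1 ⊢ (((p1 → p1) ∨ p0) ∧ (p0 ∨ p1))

Proof tree:
[∧I] p1 ⊢ (((p1 → p1) ∨ p0) ∧ (p0 ∨ p1))
  [∨I₁]  ⊢ ((p1 → p1) ∨ p0)
    [→I]  ⊢ (p1 → p1)
      [Ax] p1 ⊢ p1
  [∨I₂] p1 ⊢ (p0 ∨ p1)
    [Ax] p1 ⊢ p1

Result: YES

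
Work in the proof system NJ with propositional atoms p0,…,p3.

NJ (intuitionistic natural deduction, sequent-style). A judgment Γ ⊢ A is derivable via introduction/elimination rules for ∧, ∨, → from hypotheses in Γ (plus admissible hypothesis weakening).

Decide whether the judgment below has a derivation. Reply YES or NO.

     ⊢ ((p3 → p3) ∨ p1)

Derivation trace:
[∨I₁]  ⊢ ((p3 → p3) ∨ p1)
  [→I]  ⊢ (p3 → p3)
    [Ax] p3 ⊢ p3

Result: YES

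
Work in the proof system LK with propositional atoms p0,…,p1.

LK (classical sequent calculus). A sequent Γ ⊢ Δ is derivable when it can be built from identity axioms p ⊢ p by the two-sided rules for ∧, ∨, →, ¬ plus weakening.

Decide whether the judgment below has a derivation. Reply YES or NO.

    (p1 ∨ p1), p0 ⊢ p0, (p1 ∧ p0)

Derivation (root first):
[∧R] (p1 ∨ p1), p0 ⊢ p0, (p1 ∧ p0)
  [WR] p0, (p1 ∨ p1) ⊢ p0, p1
    [∨L] p0, (p1 ∨ p1) ⊢ p0
      [WL] p0, p1 ⊢ p0
        [Ax] p0 ⊢ p0
      [WL] p0, p1 ⊢ p0
        [Ax] p0 ⊢ p0
  [Ax] p0 ⊢ p0

Result: YES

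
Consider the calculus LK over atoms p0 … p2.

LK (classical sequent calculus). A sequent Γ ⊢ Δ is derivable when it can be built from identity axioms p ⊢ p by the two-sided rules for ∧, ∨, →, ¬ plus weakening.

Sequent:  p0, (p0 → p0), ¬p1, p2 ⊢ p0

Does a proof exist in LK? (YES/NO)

Derivation trace:
[WL] p0, (p0 → p0), ¬p1, p2 ⊢ p0
  [¬L] p0, (p0 → p0), ¬p1 ⊢ p0
    [WR] p0, (p0 → p0) ⊢ p0, p1
      [→L] p0, (p0 → p0) ⊢ p0
        [Ax] p0 ⊢ p0
        [Ax] p0 ⊢ p0

Result: YES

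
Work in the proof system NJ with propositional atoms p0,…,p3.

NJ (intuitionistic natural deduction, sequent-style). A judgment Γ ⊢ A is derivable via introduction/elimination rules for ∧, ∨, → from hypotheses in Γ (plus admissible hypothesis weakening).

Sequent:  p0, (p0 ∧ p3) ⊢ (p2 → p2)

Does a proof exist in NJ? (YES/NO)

Proof tree:
[Wk] p0, (p0 ∧ p3) ⊢ (p2 → p2)
  [Wk] p0 ⊢ (p2 → p2)
    [→I]  ⊢ (p2 → p2)
      [Ax] p2 ⊢ p2

Result: YES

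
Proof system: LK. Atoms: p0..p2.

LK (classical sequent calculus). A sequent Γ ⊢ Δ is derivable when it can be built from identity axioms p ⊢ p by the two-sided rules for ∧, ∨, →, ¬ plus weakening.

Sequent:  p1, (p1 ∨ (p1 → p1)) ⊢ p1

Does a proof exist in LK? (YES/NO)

Derivation trace:
[∨L] p1, (p1 ∨ (p1 → p1)) ⊢ p1
  [Ax] p1 ⊢ p1
  [→L] p1, (p1 → p1) ⊢ p1
    [Ax] p1 ⊢ p1
    [Ax] p1 ⊢ p1

Result: YES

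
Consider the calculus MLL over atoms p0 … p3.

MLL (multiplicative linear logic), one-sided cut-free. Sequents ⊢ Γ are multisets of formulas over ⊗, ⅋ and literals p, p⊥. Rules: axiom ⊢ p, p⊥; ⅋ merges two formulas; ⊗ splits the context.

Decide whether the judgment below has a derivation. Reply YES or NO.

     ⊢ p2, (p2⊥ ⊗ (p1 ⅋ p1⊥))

Derivation trace:
[⊗]  ⊢ p2, (p2⊥ ⊗ (p1 ⅋ p1⊥))
  [Ax]  ⊢ p2, p2⊥
  [⅋]  ⊢ (p1 ⅋ p1⊥)
    [Ax]  ⊢ p1, p1⊥

Result: YES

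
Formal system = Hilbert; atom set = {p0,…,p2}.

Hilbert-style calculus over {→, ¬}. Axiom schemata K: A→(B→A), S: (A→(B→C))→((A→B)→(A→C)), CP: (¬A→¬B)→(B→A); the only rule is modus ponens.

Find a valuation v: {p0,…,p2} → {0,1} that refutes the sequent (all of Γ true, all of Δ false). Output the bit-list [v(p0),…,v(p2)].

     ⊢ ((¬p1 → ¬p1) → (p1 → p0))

Truth-table refutation:
  v=000: Γ:[] Δ:[((¬p1 → ¬p1) → (p1 → p0))=T] refutes=False
  v=001: Γ:[] Δ:[((¬p1 → ¬p1) → (p1 → p0))=T] refutes=False
  v=010: Γ:[] Δ:[((¬p1 → ¬p1) → (p1 → p0))=F] refutes=True  ← countermodel

Result: [0, 1, 0]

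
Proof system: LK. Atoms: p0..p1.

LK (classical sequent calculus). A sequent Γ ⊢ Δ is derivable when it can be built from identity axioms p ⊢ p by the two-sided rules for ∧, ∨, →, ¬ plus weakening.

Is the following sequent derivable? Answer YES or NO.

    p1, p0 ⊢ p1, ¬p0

Derivation (root first):
[WL] p1, p0 ⊢ p1, ¬p0
  [¬R] p1 ⊢ p1, ¬p0
    [WL] p1, p0 ⊢ p1
      [Ax] p1 ⊢ p1

Result: YES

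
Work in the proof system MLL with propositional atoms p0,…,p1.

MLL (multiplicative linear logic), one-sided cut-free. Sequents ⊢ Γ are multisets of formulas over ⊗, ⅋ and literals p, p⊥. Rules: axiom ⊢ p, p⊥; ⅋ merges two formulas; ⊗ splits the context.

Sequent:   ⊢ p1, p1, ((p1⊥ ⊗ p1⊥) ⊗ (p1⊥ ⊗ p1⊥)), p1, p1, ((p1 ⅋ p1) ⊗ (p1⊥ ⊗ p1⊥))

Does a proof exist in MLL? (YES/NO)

Derivation (root first):
[⊗]  ⊢ p1, p1, ((p1⊥ ⊗ p1⊥) ⊗ (p1⊥ ⊗ p1⊥)), p1, p1, ((p1 ⅋ p1) ⊗ (p1⊥ ⊗ p1⊥))
  [⅋]  ⊢ p1, p1, ((p1⊥ ⊗ p1⊥) ⊗ (p1⊥ ⊗ p1⊥)), (p1 ⅋ p1)
    [⊗]  ⊢ p1, p1, p1, p1, ((p1⊥ ⊗ p1⊥) ⊗ (p1⊥ ⊗ p1⊥))
      [⊗]  ⊢ p1, p1, (p1⊥ ⊗ p1⊥)
        [Ax]  ⊢ p1, p1⊥
        [Ax]  ⊢ p1, p1⊥
      [⊗]  ⊢ p1, p1, (p1⊥ ⊗ p1⊥)
        [Ax]  ⊢ p1, p1⊥
        [Ax]  ⊢ p1, p1⊥
  [⊗]  ⊢ p1, p1, (p1⊥ ⊗ p1⊥)
    [Ax]  ⊢ p1, p1⊥
    [Ax]  ⊢ p1, p1⊥

Result: YES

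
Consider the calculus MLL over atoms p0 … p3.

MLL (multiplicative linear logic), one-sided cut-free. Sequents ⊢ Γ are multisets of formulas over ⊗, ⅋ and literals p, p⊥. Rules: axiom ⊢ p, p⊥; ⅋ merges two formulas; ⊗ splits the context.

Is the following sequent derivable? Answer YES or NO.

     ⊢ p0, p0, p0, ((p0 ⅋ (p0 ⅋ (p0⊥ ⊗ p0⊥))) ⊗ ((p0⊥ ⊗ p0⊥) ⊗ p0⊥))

Derivation (root first):
[⊗]  ⊢ p0, p0, p0, ((p0 ⅋ (p0 ⅋ (p0⊥ ⊗ p0⊥))) ⊗ ((p0⊥ ⊗ p0⊥) ⊗ p0⊥))
  [⅋]  ⊢ (p0 ⅋ (p0 ⅋ (p0⊥ ⊗ p0⊥)))
    [⅋]  ⊢ p0, (p0 ⅋ (p0⊥ ⊗ p0⊥))
      [⊗]  ⊢ p0, p0, (p0⊥ ⊗ p0⊥)
        [Ax]  ⊢ p0, p0⊥
        [Ax]  ⊢ p0, p0⊥
  [⊗]  ⊢ p0, p0, p0, ((p0⊥ ⊗ p0⊥) ⊗ p0⊥)
    [⊗]  ⊢ p0, p0, (p0⊥ ⊗ p0⊥)
      [Ax]  ⊢ p0, p0⊥
      [Ax]  ⊢ p0, p0⊥
    [Ax]  ⊢ p0, p0⊥

Result: YES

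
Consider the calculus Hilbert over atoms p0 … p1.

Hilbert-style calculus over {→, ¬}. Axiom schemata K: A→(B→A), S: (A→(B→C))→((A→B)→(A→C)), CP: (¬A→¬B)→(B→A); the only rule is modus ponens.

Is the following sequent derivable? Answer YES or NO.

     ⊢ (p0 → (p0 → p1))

Search for a countermodel by truth-table:
  v=00: Γ:[] Δ:[(p0 → (p0 → p1))=T] refutes=False
  v=01: Γ:[] Δ:[(p0 → (p0 → p1))=T] refutes=False
  v=10: Γ:[] Δ:[(p0 → (p0 → p1))=F] refutes=True  ← countermodel

Result: NO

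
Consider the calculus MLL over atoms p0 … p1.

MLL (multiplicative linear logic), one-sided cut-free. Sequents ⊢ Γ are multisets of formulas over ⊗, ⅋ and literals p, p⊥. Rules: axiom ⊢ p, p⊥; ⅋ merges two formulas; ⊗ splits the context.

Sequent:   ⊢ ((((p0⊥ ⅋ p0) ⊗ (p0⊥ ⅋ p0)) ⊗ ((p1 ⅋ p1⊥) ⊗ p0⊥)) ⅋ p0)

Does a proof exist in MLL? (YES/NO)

Derivation (root first):
[⅋]  ⊢ ((((p0⊥ ⅋ p0) ⊗ (p0⊥ ⅋ p0)) ⊗ ((p1 ⅋ p1⊥) ⊗ p0⊥)) ⅋ p0)
  [⊗]  ⊢ p0, (((p0⊥ ⅋ p0) ⊗ (p0⊥ ⅋ p0)) ⊗ ((p1 ⅋ p1⊥) ⊗ p0⊥))
    [⊗]  ⊢ ((p0⊥ ⅋ p0) ⊗ (p0⊥ ⅋ p0))
      [⅋]  ⊢ (p0⊥ ⅋ p0)
        [Ax]  ⊢ p0, p0⊥
      [⅋]  ⊢ (p0⊥ ⅋ p0)
        [Ax]  ⊢ p0, p0⊥
    [⊗]  ⊢ p0, ((p1 ⅋ p1⊥) ⊗ p0⊥)
      [⅋]  ⊢ (p1 ⅋ p1⊥)
        [Ax]  ⊢ p1, p1⊥
      [Ax]  ⊢ p0, p0⊥

Result: YES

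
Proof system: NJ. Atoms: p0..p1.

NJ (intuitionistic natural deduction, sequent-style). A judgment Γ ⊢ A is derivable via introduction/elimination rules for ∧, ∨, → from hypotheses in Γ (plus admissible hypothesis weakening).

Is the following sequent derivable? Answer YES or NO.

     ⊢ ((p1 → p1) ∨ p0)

Derivation (root first):
[∨I₁]  ⊢ ((p1 → p1) ∨ p0)
  [→I]  ⊢ (p1 → p1)
    [Ax] p1 ⊢ p1

Result: YES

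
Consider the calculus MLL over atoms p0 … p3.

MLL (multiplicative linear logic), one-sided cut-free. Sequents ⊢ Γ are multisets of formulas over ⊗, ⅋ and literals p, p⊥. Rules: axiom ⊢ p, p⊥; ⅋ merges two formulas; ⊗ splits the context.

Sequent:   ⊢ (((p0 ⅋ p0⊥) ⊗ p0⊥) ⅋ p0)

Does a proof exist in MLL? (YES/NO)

Derivation (root first):
[⅋]  ⊢ (((p0 ⅋ p0⊥) ⊗ p0⊥) ⅋ p0)
  [⊗]  ⊢ p0, ((p0 ⅋ p0⊥) ⊗ p0⊥)
    [⅋]  ⊢ (p0 ⅋ p0⊥)
      [Ax]  ⊢ p0, p0⊥
    [Ax]  ⊢ p0, p0⊥

Result: YES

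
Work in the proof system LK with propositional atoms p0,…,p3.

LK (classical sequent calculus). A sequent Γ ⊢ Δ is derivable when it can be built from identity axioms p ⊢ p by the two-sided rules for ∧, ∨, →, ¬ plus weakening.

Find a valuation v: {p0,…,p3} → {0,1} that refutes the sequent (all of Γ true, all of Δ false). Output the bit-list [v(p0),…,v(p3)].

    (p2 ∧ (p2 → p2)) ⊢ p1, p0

Truth-table refutation:
  v=0000: Γ:[(p2 ∧ (p2 → p2))=F] Δ:[p1=F, p0=F] refutes=False
  v=0001: Γ:[(p2 ∧ (p2 → p2))=F] Δ:[p1=F, p0=F] refutes=False
  v=0010: Γ:[(p2 ∧ (p2 → p2))=T] Δ:[p1=F, p0=F] refutes=True  ← countermodel

Result: [0, 0, 1, 0]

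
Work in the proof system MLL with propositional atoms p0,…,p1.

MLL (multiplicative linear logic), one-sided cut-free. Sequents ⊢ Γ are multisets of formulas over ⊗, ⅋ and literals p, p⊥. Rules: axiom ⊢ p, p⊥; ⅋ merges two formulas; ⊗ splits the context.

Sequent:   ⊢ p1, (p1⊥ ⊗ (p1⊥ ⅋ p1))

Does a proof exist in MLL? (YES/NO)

Proof tree:
[⊗]  ⊢ p1, (p1⊥ ⊗ (p1⊥ ⅋ p1))
  [Ax]  ⊢ p1, p1⊥
  [⅋]  ⊢ (p1⊥ ⅋ p1)
    [Ax]  ⊢ p1, p1⊥

Result: YES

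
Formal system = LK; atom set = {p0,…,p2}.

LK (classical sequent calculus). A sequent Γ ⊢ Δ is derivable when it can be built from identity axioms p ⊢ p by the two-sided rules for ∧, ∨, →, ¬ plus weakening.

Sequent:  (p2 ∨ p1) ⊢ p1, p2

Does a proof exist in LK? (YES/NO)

Proof tree:
[∨L] (p2 ∨ p1) ⊢ p1, p2
  [Ax] p2 ⊢ p2
  [WR] p1 ⊢ p1, p1
    [Ax] p1 ⊢ p1

Result: YES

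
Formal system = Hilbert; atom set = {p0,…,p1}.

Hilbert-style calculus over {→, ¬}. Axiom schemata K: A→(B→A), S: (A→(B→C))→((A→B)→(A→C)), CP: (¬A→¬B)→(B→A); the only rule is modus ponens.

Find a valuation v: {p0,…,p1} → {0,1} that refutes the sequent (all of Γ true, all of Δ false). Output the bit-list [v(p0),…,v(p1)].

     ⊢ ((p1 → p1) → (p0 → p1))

Truth-table refutation:
  v=00: Γ:[] Δ:[((p1 → p1) → (p0 → p1))=T] refutes=False
  v=01: Γ:[] Δ:[((p1 → p1) → (p0 → p1))=T] refutes=False
  v=10: Γ:[] Δ:[((p1 → p1) → (p0 → p1))=F] refutes=True  ← countermodel

Result: [1, 0]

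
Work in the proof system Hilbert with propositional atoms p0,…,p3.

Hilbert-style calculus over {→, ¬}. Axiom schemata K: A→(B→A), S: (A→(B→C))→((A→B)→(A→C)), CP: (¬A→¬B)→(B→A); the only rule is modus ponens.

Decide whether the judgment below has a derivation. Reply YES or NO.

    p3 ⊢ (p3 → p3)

Proof tree:
[MP] p3 ⊢ (p3 → p3)
  [MP]  ⊢ ((p3 → p3) → (p3 → p3))
    [S]  ⊢ ((p3 → (p3 → p3)) → ((p3 → p3) → (p3 → p3)))
    [K]  ⊢ (p3 → (p3 → p3))
  [MP] p3 ⊢ (p3 → p3)
    [K]  ⊢ (p3 → (p3 → p3))
    [Hyp] p3 ⊢ p3

Result: YES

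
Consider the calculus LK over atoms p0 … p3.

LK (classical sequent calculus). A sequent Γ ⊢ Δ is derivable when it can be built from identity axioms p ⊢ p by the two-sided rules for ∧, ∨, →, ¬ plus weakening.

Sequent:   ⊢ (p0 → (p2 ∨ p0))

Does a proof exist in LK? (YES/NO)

Derivation trace:
[→R]  ⊢ (p0 → (p2 ∨ p0))
  [∨R] p0 ⊢ (p2 ∨ p0)
    [WR] p0 ⊢ p0, p2
      [Ax] p0 ⊢ p0

Result: YES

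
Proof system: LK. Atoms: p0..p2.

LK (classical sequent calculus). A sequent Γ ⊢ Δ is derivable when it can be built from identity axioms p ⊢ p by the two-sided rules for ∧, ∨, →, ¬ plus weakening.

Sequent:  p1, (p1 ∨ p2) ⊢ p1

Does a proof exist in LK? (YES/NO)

Derivation trace:
[∨L] p1, (p1 ∨ p2) ⊢ p1
  [Ax] p1 ⊢ p1
  [WL] p1, p2 ⊢ p1
    [Ax] p1 ⊢ p1

Result: YES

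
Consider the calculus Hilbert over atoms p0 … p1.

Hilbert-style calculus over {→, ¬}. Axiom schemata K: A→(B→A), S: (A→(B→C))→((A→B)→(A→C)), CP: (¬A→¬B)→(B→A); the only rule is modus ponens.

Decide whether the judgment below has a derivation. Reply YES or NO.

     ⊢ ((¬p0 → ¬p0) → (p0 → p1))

Truth-table refutation:
  v=00: Γ:[] Δ:[((¬p0 → ¬p0) → (p0 → p1))=T] refutes=False
  v=01: Γ:[] Δ:[((¬p0 → ¬p0) → (p0 → p1))=T] refutes=False
  v=10: Γ:[] Δ:[((¬p0 → ¬p0) → (p0 → p1))=F] refutes=True  ← countermodel

Result: NO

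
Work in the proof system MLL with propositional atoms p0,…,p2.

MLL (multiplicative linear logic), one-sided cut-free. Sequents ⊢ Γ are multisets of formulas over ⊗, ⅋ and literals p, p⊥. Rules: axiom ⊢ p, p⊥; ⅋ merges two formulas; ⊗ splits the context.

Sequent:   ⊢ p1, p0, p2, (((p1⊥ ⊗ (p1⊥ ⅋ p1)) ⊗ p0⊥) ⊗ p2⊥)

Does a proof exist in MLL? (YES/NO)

Derivation trace:
[⊗]  ⊢ p1, p0, p2, (((p1⊥ ⊗ (p1⊥ ⅋ p1)) ⊗ p0⊥) ⊗ p2⊥)
  [⊗]  ⊢ p1, p0, ((p1⊥ ⊗ (p1⊥ ⅋ p1)) ⊗ p0⊥)
    [⊗]  ⊢ p1, (p1⊥ ⊗ (p1⊥ ⅋ p1))
      [Ax]  ⊢ p1, p1⊥
      [⅋]  ⊢ (p1⊥ ⅋ p1)
        [Ax]  ⊢ p1, p1⊥
    [Ax]  ⊢ p0, p0⊥
  [Ax]  ⊢ p2, p2⊥

Result: YES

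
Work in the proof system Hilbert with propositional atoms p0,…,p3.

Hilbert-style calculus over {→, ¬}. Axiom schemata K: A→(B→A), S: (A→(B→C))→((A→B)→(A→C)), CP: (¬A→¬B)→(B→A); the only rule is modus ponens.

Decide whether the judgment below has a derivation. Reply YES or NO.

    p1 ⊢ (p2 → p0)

Enumerate valuations to refute Γ ⊢ Δ:
  v=0000: Γ:[p1=F] Δ:[(p2 → p0)=T] refutes=False
  v=0001: Γ:[p1=F] Δ:[(p2 → p0)=T] refutes=False
  v=0010: Γ:[p1=F] Δ:[(p2 → p0)=F] refutes=False
  v=0011: Γ:[p1=F] Δ:[(p2 → p0)=F] refutes=False
  v=0100: Γ:[p1=T] Δ:[(p2 → p0)=T] refutes=False
  v=0101: Γ:[p1=T] Δ:[(p2 → p0)=T] refutes=False
  v=0110: Γ:[p1=T] Δ:[(p2 → p0)=F] refutes=True  ← countermodel

Result: NO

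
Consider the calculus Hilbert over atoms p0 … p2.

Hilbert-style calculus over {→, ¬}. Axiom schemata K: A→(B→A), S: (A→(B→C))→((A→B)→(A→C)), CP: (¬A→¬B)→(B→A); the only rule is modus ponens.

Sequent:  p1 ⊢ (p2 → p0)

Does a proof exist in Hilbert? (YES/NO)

Enumerate valuations to refute Γ ⊢ Δ:
  v=000: Γ:[p1=F] Δ:[(p2 → p0)=T] refutes=False
  v=001: Γ:[p1=F] Δ:[(p2 → p0)=F] refutes=False
  v=010: Γ:[p1=T] Δ:[(p2 → p0)=T] refutes=False
  v=011: Γ:[p1=T] Δ:[(p2 → p0)=F] refutes=True  ← countermodel

Result: NO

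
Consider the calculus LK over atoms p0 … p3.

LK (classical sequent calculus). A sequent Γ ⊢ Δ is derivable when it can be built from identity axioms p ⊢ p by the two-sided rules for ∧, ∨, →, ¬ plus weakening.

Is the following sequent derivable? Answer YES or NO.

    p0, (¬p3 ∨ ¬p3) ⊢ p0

Proof tree:
[∨L] p0, (¬p3 ∨ ¬p3) ⊢ p0
  [¬L] p0, ¬p3 ⊢ p0
    [WR] p0 ⊢ p0, p3
      [Ax] p0 ⊢ p0
  [¬L] p0, ¬p3 ⊢ p0
    [WR] p0 ⊢ p0, p3
      [Ax] p0 ⊢ p0

Result: YES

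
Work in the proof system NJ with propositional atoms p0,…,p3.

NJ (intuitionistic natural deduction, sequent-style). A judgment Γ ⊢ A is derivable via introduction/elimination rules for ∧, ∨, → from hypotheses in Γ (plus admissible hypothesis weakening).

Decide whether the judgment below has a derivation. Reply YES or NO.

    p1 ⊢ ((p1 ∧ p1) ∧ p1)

Proof tree:
[∧I] p1 ⊢ ((p1 ∧ p1) ∧ p1)
  [∧I] p1 ⊢ (p1 ∧ p1)
    [Ax] p1 ⊢ p1
    [Ax] p1 ⊢ p1
  [Ax] p1 ⊢ p1

Result: YES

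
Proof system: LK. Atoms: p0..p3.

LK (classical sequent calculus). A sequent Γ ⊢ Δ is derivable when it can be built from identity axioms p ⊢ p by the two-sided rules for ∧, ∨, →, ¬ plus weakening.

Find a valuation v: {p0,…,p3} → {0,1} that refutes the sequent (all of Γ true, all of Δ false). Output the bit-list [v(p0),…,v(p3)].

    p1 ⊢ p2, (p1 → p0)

Truth-table refutation:
  v=0000: Γ:[p1=F] Δ:[p2=F, (p1 → p0)=T] refutes=False
  v=0001: Γ:[p1=F] Δ:[p2=F, (p1 → p0)=T] refutes=False
  v=0010: Γ:[p1=F] Δ:[p2=T, (p1 → p0)=T] refutes=False
  v=0011: Γ:[p1=F] Δ:[p2=T, (p1 → p0)=T] refutes=False
  v=0100: Γ:[p1=T] Δ:[p2=F, (p1 → p0)=F] refutes=True  ← countermodel

Result: [0, 1, 0, 0]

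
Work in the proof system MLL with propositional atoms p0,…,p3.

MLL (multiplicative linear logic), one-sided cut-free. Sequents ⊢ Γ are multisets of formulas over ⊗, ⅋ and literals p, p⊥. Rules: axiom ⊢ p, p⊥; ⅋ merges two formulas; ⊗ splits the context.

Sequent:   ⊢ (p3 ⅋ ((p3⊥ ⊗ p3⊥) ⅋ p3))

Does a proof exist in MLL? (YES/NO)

Derivation trace:
[⅋]  ⊢ (p3 ⅋ ((p3⊥ ⊗ p3⊥) ⅋ p3))
  [⅋]  ⊢ p3, ((p3⊥ ⊗ p3⊥) ⅋ p3)
    [⊗]  ⊢ p3, p3, (p3⊥ ⊗ p3⊥)
      [Ax]  ⊢ p3, p3⊥
      [Ax]  ⊢ p3, p3⊥

Result: YES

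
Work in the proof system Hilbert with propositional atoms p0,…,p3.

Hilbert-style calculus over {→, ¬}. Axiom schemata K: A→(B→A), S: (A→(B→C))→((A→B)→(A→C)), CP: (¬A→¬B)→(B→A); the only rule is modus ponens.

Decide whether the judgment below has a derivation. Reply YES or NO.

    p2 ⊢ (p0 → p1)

Search for a countermodel by truth-table:
  v=0000: Γ:[p2=F] Δ:[(p0 → p1)=T] refutes=False
  v=0001: Γ:[p2=F] Δ:[(p0 → p1)=T] refutes=False
  v=0010: Γ:[p2=T] Δ:[(p0 → p1)=T] refutes=False
  v=0011: Γ:[p2=T] Δ:[(p0 → p1)=T] refutes=False
  v=0100: Γ:[p2=F] Δ:[(p0 → p1)=T] refutes=False
  v=0101: Γ:[p2=F] Δ:[(p0 → p1)=T] refutes=False
  v=0110: Γ:[p2=T] Δ:[(p0 → p1)=T] refutes=False
  v=0111: Γ:[p2=T] Δ:[(p0 → p1)=T] refutes=False
  v=1000: Γ:[p2=F] Δ:[(p0 → p1)=F] refutes=False
  v=1001: Γ:[p2=F] Δ:[(p0 → p1)=F] refutes=False
  v=1010: Γ:[p2=T] Δ:[(p0 → p1)=F] refutes=True  ← countermodel

Result: NO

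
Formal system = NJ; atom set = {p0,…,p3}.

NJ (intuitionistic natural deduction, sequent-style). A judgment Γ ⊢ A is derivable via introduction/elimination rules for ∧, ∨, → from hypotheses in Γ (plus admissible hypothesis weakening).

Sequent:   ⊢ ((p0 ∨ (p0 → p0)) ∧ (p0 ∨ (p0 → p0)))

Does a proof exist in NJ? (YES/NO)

Derivation (root first):
[∧I]  ⊢ ((p0 ∨ (p0 → p0)) ∧ (p0 ∨ (p0 → p0)))
  [∨I₂]  ⊢ (p0 ∨ (p0 → p0))
    [→I]  ⊢ (p0 → p0)
      [Ax] p0 ⊢ p0
  [∨I₂]  ⊢ (p0 ∨ (p0 → p0))
    [→I]  ⊢ (p0 → p0)
      [Ax] p0 ⊢ p0

Result: YES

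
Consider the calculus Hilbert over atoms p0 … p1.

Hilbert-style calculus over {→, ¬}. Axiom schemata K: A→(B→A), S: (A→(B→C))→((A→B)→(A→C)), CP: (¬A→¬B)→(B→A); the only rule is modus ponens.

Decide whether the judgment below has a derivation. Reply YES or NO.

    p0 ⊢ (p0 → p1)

Enumerate valuations to refute Γ ⊢ Δ:
  v=00: Γ:[p0=F] Δ:[(p0 → p1)=T] refutes=False
  v=01: Γ:[p0=F] Δ:[(p0 → p1)=T] refutes=False
  v=10: Γ:[p0=T] Δ:[(p0 → p1)=F] refutes=True  ← countermodel

Result: NO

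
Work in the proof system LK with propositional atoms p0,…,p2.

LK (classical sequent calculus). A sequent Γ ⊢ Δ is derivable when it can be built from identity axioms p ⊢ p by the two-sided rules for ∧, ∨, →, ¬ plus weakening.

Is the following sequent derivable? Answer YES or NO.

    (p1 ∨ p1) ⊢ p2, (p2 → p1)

Proof tree:
[→R] (p1 ∨ p1) ⊢ p2, (p2 → p1)
  [∨L] p2, (p1 ∨ p1) ⊢ p1, p2
    [WL] p2, p1 ⊢ p2
      [Ax] p2 ⊢ p2
    [Ax] p1 ⊢ p1

Result: YES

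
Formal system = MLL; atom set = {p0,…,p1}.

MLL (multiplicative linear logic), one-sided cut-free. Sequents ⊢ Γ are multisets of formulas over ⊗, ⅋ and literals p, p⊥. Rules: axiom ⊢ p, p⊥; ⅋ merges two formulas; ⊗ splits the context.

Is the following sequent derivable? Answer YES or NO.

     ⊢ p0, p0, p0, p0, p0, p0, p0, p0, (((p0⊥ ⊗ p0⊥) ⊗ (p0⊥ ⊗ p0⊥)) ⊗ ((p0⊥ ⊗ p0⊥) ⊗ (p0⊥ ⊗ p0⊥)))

Derivation (root first):
[⊗]  ⊢ p0, p0, p0, p0, p0, p0, p0, p0, (((p0⊥ ⊗ p0⊥) ⊗ (p0⊥ ⊗ p0⊥)) ⊗ ((p0⊥ ⊗ p0⊥) ⊗ (p0⊥ ⊗ p0⊥)))
  [⊗]  ⊢ p0, p0, p0, p0, ((p0⊥ ⊗ p0⊥) ⊗ (p0⊥ ⊗ p0⊥))
    [⊗]  ⊢ p0, p0, (p0⊥ ⊗ p0⊥)
      [Ax]  ⊢ p0, p0⊥
      [Ax]  ⊢ p0, p0⊥
    [⊗]  ⊢ p0, p0, (p0⊥ ⊗ p0⊥)
      [Ax]  ⊢ p0, p0⊥
      [Ax]  ⊢ p0, p0⊥
  [⊗]  ⊢ p0, p0, p0, p0, ((p0⊥ ⊗ p0⊥) ⊗ (p0⊥ ⊗ p0⊥))
    [⊗]  ⊢ p0, p0, (p0⊥ ⊗ p0⊥)
      [Ax]  ⊢ p0, p0⊥
      [Ax]  ⊢ p0, p0⊥
    [⊗]  ⊢ p0, p0, (p0⊥ ⊗ p0⊥)
      [Ax]  ⊢ p0, p0⊥
      [Ax]  ⊢ p0, p0⊥

Result: YES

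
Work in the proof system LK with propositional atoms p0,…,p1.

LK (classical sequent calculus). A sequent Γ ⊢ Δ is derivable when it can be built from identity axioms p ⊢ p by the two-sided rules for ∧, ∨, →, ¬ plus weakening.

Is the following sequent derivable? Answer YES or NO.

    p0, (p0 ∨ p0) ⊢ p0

Derivation (root first):
[∨L] p0, (p0 ∨ p0) ⊢ p0
  [WL] p0, p0 ⊢ p0
    [Ax] p0 ⊢ p0
  [Ax] p0 ⊢ p0

Result: YES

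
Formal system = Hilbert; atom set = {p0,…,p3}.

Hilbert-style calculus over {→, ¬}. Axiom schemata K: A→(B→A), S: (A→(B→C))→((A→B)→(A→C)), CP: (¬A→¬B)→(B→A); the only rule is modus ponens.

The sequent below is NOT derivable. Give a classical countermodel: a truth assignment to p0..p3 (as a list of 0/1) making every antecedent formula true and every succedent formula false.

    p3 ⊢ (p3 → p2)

Truth-table refutation:
  v=0000: Γ:[p3=F] Δ:[(p3 → p2)=T] refutes=False
  v=0001: Γ:[p3=T] Δ:[(p3 → p2)=F] refutes=True  ← countermodel

Result: [0, 0, 0, 1]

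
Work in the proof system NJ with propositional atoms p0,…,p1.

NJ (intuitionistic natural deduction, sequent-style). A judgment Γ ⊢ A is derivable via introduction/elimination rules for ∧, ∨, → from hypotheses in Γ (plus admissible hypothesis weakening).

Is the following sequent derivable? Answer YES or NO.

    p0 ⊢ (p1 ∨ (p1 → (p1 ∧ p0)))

Proof tree:
[∨I₂] p0 ⊢ (p1 ∨ (p1 → (p1 ∧ p0)))
  [→I] p0 ⊢ (p1 → (p1 ∧ p0))
    [∧I] p1, p0 ⊢ (p1 ∧ p0)
      [Wk] p1, p1 ⊢ p1
        [Ax] p1 ⊢ p1
      [Ax] p0 ⊢ p0

Result: YES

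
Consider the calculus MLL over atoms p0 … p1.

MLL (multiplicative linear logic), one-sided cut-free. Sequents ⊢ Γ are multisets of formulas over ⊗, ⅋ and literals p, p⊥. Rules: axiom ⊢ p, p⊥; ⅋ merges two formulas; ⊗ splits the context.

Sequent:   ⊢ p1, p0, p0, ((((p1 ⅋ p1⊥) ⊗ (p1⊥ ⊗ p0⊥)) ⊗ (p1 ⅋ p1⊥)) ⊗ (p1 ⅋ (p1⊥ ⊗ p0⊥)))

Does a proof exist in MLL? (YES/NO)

Derivation (root first):
[⊗]  ⊢ p1, p0, p0, ((((p1 ⅋ p1⊥) ⊗ (p1⊥ ⊗ p0⊥)) ⊗ (p1 ⅋ p1⊥)) ⊗ (p1 ⅋ (p1⊥ ⊗ p0⊥)))
  [⊗]  ⊢ p1, p0, (((p1 ⅋ p1⊥) ⊗ (p1⊥ ⊗ p0⊥)) ⊗ (p1 ⅋ p1⊥))
    [⊗]  ⊢ p1, p0, ((p1 ⅋ p1⊥) ⊗ (p1⊥ ⊗ p0⊥))
      [⅋]  ⊢ (p1 ⅋ p1⊥)
        [Ax]  ⊢ p1, p1⊥
      [⊗]  ⊢ p1, p0, (p1⊥ ⊗ p0⊥)
        [Ax]  ⊢ p1, p1⊥
        [Ax]  ⊢ p0, p0⊥
    [⅋]  ⊢ (p1 ⅋ p1⊥)
      [Ax]  ⊢ p1, p1⊥
  [⅋]  ⊢ p0, (p1 ⅋ (p1⊥ ⊗ p0⊥))
    [⊗]  ⊢ p1, p0, (p1⊥ ⊗ p0⊥)
      [Ax]  ⊢ p1, p1⊥
      [Ax]  ⊢ p0, p0⊥

Result: YES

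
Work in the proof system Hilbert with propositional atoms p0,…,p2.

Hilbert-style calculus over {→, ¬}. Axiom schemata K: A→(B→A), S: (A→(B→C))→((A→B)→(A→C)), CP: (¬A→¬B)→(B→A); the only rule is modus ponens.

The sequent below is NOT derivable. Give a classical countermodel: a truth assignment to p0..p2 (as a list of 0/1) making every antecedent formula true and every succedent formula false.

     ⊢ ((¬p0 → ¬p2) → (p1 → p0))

Enumerate valuations to refute Γ ⊢ Δ:
  v=000: Γ:[] Δ:[((¬p0 → ¬p2) → (p1 → p0))=T] refutes=False
  v=001: Γ:[] Δ:[((¬p0 → ¬p2) → (p1 → p0))=T] refutes=False
  v=010: Γ:[] Δ:[((¬p0 → ¬p2) → (p1 → p0))=F] refutes=True  ← countermodel

Result: [0, 1, 0]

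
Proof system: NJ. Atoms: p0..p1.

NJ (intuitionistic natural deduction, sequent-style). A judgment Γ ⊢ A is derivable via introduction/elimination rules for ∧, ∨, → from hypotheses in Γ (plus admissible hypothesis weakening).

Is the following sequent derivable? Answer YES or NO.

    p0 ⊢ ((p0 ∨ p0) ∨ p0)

Proof tree:
[∨I₁] p0 ⊢ ((p0 ∨ p0) ∨ p0)
  [∨I₁] p0 ⊢ (p0 ∨ p0)
    [Ax] p0 ⊢ p0

Result: YES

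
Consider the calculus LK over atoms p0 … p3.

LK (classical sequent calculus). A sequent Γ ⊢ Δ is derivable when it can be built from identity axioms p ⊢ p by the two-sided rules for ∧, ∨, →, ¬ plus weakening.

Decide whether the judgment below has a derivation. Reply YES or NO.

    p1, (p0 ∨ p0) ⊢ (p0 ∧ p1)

Derivation (root first):
[∨L] p1, (p0 ∨ p0) ⊢ (p0 ∧ p1)
  [∧R] p1, p0 ⊢ (p0 ∧ p1)
    [Ax] p0 ⊢ p0
    [Ax] p1 ⊢ p1
  [∧R] p1, p0 ⊢ (p0 ∧ p1)
    [Ax] p0 ⊢ p0
    [Ax] p1 ⊢ p1

Result: YES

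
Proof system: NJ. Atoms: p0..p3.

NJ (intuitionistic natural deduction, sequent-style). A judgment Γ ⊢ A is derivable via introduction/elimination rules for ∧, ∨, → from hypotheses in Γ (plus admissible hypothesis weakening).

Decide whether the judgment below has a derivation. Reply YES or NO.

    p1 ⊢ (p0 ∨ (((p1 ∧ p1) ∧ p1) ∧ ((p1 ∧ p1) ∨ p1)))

Proof tree:
[∨I₂] p1 ⊢ (p0 ∨ (((p1 ∧ p1) ∧ p1) ∧ ((p1 ∧ p1) ∨ p1)))
  [∧I] p1 ⊢ (((p1 ∧ p1) ∧ p1) ∧ ((p1 ∧ p1) ∨ p1))
    [∧I] p1 ⊢ ((p1 ∧ p1) ∧ p1)
      [∧I] p1 ⊢ (p1 ∧ p1)
        [Ax] p1 ⊢ p1
        [Ax] p1 ⊢ p1
      [Ax] p1 ⊢ p1
    [∨I₁] p1 ⊢ ((p1 ∧ p1) ∨ p1)
      [∧I] p1 ⊢ (p1 ∧ p1)
        [Ax] p1 ⊢ p1
        [Ax] p1 ⊢ p1

Result: YES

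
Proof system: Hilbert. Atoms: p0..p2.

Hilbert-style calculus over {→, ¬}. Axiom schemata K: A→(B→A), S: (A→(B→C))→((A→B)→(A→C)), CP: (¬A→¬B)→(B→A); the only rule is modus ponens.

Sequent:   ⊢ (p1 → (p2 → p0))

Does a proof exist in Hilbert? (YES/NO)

Enumerate valuations to refute Γ ⊢ Δ:
  v=000: Γ:[] Δ:[(p1 → (p2 → p0))=T] refutes=False
  v=001: Γ:[] Δ:[(p1 → (p2 → p0))=T] refutes=False
  v=010: Γ:[] Δ:[(p1 → (p2 → p0))=T] refutes=False
  v=011: Γ:[] Δ:[(p1 → (p2 → p0))=F] refutes=True  ← countermodel

Result: NO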